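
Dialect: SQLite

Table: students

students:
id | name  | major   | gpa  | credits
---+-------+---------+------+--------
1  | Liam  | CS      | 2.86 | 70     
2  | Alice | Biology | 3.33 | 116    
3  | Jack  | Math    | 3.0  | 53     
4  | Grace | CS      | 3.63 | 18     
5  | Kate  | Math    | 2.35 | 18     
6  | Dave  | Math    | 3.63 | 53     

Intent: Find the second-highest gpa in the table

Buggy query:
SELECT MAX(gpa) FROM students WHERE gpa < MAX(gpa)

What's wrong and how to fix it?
Bug: The inner MAX is an aggregate inside WHERE, which is not allowed

Fix: Put the inner MAX in a scalar subquery

Corrected query:
SELECT MAX(gpa) FROM students WHERE gpa < (SELECT MAX(gpa) FROM students)

Result:
MAX(gpa)
--------
3.33    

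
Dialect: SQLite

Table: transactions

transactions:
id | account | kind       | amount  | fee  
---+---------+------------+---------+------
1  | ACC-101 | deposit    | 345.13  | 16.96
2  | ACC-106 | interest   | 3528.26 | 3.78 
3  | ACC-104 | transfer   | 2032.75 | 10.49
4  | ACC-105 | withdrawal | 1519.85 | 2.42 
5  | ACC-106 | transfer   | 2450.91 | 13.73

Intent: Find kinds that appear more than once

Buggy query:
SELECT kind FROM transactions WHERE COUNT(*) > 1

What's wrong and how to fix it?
Bug: COUNT(*) is an aggregate and cannot be used in WHERE

Fix: Group first, then use HAVING for the count condition

Corrected query:
SELECT kind FROM transactions GROUP BY kind HAVING COUNT(*) > 1

Result:
kind    
--------
transfer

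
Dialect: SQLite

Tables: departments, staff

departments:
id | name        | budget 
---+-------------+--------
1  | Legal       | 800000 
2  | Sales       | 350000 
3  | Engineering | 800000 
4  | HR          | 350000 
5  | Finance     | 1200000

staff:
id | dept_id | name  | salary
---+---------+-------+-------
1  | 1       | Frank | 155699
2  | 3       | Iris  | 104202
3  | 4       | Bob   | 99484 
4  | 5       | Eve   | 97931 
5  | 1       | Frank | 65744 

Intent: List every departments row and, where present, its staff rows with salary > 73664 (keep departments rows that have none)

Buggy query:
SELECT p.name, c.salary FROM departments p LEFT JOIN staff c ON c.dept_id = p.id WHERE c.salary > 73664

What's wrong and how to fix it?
Bug: Filtering c.salary in WHERE discards the NULL rows produced by LEFT JOIN, turning it into an inner join

Fix: Put 'c.salary > 73664' in the JOIN's ON clause instead of WHERE

Corrected query:
SELECT p.name, c.salary FROM departments p LEFT JOIN staff c ON c.dept_id = p.id AND c.salary > 73664

Result:
name        | salary
------------+-------
Legal       | 155699
Sales       | NULL  
Engineering | 104202
HR          | 99484 
Finance     | 97931 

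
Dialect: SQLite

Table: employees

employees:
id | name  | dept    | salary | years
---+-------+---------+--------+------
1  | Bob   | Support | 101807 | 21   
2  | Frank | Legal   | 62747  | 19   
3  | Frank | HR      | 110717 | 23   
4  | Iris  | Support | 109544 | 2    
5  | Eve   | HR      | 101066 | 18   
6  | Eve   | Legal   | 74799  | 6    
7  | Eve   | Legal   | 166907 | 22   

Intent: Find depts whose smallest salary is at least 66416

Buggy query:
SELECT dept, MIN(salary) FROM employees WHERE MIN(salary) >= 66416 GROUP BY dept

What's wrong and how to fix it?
Bug: MIN() in WHERE is a misuse of aggregate

Fix: Use HAVING for the per-group MIN condition

Corrected query:
SELECT dept, MIN(salary) FROM employees GROUP BY dept HAVING MIN(salary) >= 66416

Result:
dept    | MIN(salary)
--------+------------
HR      | 101066     
Support | 101807     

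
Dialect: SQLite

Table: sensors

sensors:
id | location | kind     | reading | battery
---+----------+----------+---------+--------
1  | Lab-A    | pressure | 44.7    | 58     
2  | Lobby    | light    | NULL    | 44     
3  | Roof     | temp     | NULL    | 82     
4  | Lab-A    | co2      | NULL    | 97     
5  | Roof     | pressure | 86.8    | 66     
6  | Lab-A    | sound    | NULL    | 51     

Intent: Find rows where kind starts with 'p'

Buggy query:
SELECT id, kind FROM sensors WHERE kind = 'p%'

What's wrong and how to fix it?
Bug: Wildcards only work with LIKE; '=' treats '%' as a literal character

Fix: Replace '=' with LIKE so 'p%' is treated as a pattern

Corrected query:
SELECT id, kind FROM sensors WHERE kind LIKE 'p%'

Result:
id | kind    
---+---------
1  | pressure
5  | pressure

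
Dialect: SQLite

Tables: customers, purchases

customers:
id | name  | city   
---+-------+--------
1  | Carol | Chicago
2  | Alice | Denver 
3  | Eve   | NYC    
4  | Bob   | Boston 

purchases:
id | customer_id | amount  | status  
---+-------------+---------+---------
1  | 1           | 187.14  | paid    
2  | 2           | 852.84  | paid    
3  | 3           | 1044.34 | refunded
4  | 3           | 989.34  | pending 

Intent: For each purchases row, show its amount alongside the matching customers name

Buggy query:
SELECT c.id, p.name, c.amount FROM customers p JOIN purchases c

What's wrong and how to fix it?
Bug: Missing join condition: each purchases row is matched to all customers rows instead of just its own

Fix: Specify the join condition linking the foreign key to the parent id

Corrected query:
SELECT c.id, p.name, c.amount FROM customers p JOIN purchases c ON c.customer_id = p.id

Result:
id | name  | amount 
---+-------+--------
1  | Carol | 187.14 
2  | Alice | 852.84 
3  | Eve   | 1044.34
4  | Eve   | 989.34 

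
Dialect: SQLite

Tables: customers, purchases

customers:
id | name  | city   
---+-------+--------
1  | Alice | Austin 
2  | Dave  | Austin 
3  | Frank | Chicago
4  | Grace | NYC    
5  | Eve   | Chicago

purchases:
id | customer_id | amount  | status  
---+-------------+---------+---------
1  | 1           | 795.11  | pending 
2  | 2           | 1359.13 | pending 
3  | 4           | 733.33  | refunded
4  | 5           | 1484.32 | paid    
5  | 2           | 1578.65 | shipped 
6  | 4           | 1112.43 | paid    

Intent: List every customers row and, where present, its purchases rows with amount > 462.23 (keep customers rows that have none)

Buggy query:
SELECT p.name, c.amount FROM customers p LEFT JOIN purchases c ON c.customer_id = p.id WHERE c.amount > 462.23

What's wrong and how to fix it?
Bug: A WHERE condition on the right-hand table after LEFT JOIN drops unmatched parents

Fix: Move the right-table condition into the ON clause so unmatched parents are kept

Corrected query:
SELECT p.name, c.amount FROM customers p LEFT JOIN purchases c ON c.customer_id = p.id AND c.amount > 462.23

Result:
name  | amount 
------+--------
Alice | 795.11 
Dave  | 1359.13
Dave  | 1578.65
Frank | NULL   
Grace | 733.33 
Grace | 1112.43
Eve   | 1484.32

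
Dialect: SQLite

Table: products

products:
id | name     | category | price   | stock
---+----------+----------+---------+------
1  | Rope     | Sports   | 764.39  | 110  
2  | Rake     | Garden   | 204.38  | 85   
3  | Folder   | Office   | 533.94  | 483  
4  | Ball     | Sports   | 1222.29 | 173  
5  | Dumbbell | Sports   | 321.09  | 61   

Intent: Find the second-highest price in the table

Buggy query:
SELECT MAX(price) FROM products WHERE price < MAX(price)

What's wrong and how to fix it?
Bug: The inner MAX is an aggregate inside WHERE, which is not allowed

Fix: Compute the overall MAX in a subquery, then take MAX of rows below it

Corrected query:
SELECT MAX(price) FROM products WHERE price < (SELECT MAX(price) FROM products)

Result:
MAX(price)
----------
764.39    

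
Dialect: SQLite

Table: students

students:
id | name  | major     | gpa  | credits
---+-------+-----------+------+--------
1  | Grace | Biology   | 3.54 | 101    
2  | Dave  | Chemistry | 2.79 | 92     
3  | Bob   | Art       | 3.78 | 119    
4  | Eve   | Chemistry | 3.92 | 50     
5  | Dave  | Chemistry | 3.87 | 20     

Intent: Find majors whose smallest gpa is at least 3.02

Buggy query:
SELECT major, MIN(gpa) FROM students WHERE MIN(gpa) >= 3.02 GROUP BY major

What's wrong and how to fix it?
Bug: MIN() in WHERE is a misuse of aggregate

Fix: Use HAVING for the per-group MIN condition

Corrected query:
SELECT major, MIN(gpa) FROM students GROUP BY major HAVING MIN(gpa) >= 3.02

Result:
major   | MIN(gpa)
--------+---------
Art     | 3.78    
Biology | 3.54    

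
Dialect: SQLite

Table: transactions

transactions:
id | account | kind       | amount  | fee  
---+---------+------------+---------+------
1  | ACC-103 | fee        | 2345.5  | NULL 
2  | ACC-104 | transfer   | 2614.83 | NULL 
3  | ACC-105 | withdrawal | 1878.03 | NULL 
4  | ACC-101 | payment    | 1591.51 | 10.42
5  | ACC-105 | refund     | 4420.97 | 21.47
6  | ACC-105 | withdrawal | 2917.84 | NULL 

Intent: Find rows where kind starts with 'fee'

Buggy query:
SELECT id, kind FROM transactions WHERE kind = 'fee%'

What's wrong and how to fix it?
Bug: Wildcards only work with LIKE; '=' treats '%' as a literal character

Fix: Replace '=' with LIKE so 'fee%' is treated as a pattern

Corrected query:
SELECT id, kind FROM transactions WHERE kind LIKE 'fee%'

Result:
id | kind
---+-----
1  | fee 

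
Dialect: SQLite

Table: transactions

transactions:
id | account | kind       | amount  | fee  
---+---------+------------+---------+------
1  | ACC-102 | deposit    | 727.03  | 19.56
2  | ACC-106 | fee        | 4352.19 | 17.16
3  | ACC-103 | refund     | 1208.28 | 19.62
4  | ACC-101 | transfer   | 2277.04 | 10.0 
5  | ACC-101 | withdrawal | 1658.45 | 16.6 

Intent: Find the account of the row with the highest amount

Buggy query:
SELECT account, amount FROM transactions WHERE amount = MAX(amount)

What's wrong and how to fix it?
Bug: MAX(amount) is an aggregate and cannot be used directly in WHERE

Fix: Wrap MAX in a scalar subquery so WHERE compares against a single value

Corrected query:
SELECT account, amount FROM transactions WHERE amount = (SELECT MAX(amount) FROM transactions)

Result:
account | amount 
--------+--------
ACC-106 | 4352.19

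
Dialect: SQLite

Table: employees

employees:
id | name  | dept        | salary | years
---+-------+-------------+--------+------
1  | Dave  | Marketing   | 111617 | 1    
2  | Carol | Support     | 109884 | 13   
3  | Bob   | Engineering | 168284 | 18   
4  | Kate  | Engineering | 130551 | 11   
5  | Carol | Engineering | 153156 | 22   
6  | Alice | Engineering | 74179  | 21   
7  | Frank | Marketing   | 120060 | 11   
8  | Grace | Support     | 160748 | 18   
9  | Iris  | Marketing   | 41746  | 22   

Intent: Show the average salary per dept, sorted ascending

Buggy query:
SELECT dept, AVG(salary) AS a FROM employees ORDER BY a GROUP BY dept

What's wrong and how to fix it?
Bug: GROUP BY must precede ORDER BY

Fix: Move ORDER BY to the end, after GROUP BY

Corrected query:
SELECT dept, AVG(salary) AS a FROM employees GROUP BY dept ORDER BY a

Result:
dept        | a       
------------+---------
Marketing   | 91141   
Engineering | 131542.5
Support     | 135316  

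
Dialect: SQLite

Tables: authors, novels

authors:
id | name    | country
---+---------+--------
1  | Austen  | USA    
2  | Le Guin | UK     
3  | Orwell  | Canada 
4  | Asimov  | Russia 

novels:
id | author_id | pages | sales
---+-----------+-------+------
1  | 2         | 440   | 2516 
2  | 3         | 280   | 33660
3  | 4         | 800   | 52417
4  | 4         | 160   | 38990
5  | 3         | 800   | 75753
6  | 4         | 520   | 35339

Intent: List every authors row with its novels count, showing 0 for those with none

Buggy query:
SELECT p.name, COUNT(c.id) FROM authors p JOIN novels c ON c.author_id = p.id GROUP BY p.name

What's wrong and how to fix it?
Bug: INNER JOIN drops authors rows that have no matching novels rows

Fix: Use LEFT JOIN so parents without children still appear (COUNT(c.id) gives 0)

Corrected query:
SELECT p.name, COUNT(c.id) FROM authors p LEFT JOIN novels c ON c.author_id = p.id GROUP BY p.name

Result:
name    | COUNT(c.id)
--------+------------
Asimov  | 3          
Austen  | 0          
Le Guin | 1          
Orwell  | 2          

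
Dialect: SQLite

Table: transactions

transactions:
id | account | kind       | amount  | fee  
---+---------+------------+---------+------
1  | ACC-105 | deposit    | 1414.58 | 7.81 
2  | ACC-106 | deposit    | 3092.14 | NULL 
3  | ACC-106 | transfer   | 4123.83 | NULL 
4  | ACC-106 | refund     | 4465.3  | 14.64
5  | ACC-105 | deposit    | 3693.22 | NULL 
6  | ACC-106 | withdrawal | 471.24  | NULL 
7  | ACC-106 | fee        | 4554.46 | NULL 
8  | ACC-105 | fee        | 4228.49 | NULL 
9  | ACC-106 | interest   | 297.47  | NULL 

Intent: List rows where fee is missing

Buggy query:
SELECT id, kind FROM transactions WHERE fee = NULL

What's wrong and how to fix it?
Bug: '= NULL' is always unknown in SQL three-valued logic, so no rows match

Fix: Use IS NULL to test for NULL

Corrected query:
SELECT id, kind FROM transactions WHERE fee IS NULL

Result:
id | kind      
---+-----------
2  | deposit   
3  | transfer  
5  | deposit   
6  | withdrawal
7  | fee       
8  | fee       
9  | interest  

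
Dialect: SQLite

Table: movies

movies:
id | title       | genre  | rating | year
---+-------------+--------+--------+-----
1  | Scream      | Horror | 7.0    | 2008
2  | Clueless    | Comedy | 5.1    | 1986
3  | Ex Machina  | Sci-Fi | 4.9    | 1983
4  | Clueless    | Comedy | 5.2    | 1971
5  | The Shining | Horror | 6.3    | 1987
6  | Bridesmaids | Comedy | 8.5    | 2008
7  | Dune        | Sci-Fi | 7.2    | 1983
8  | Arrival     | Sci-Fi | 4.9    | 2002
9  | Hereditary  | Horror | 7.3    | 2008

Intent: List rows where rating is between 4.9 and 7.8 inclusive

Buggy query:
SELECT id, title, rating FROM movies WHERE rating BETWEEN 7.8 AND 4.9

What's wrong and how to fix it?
Bug: The bounds are reversed; BETWEEN a AND b requires a <= b to match anything

Fix: Swap the bounds so the smaller value comes first

Corrected query:
SELECT id, title, rating FROM movies WHERE rating BETWEEN 4.9 AND 7.8

Result:
id | title       | rating
---+-------------+-------
1  | Scream      | 7     
2  | Clueless    | 5.1   
3  | Ex Machina  | 4.9   
4  | Clueless    | 5.2   
5  | The Shining | 6.3   
7  | Dune        | 7.2   
8  | Arrival     | 4.9   
9  | Hereditary  | 7.3   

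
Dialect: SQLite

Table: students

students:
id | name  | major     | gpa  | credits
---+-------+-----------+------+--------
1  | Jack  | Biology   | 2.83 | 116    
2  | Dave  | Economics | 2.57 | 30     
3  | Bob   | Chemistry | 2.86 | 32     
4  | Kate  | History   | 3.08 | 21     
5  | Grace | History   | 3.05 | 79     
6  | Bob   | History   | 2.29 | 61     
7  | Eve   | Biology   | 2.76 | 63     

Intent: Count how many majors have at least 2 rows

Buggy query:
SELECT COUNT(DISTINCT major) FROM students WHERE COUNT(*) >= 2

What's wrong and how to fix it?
Bug: WHERE filters individual rows, not groups, so a group-level COUNT is invalid there

Fix: Use a subquery that GROUPs and filters with HAVING, then count its rows

Corrected query:
SELECT COUNT(*) FROM (SELECT major FROM students GROUP BY major HAVING COUNT(*) >= 2)

Result:
COUNT(*)
--------
2       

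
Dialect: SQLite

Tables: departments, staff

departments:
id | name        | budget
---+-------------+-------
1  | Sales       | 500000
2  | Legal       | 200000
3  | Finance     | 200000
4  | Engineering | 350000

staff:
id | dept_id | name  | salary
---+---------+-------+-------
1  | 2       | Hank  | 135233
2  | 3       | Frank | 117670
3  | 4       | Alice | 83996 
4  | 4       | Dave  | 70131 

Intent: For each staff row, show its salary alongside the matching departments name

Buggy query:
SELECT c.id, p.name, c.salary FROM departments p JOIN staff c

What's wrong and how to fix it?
Bug: Missing join condition: each staff row is matched to all departments rows instead of just its own

Fix: Add ON c.dept_id = p.id to the JOIN

Corrected query:
SELECT c.id, p.name, c.salary FROM departments p JOIN staff c ON c.dept_id = p.id

Result:
id | name        | salary
---+-------------+-------
1  | Legal       | 135233
2  | Finance     | 117670
3  | Engineering | 83996 
4  | Engineering | 70131 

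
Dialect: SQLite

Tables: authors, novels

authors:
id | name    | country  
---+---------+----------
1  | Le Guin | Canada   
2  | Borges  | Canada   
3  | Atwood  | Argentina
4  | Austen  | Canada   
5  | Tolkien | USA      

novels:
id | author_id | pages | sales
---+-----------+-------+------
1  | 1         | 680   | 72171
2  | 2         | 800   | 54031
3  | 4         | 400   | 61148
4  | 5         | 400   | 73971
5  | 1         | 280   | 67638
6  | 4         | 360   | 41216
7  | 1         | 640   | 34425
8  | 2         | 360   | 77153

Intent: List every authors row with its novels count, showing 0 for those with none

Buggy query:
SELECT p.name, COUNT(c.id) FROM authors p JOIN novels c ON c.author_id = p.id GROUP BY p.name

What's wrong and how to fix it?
Bug: An inner join excludes parents with zero children

Fix: Use LEFT JOIN so parents without children still appear (COUNT(c.id) gives 0)

Corrected query:
SELECT p.name, COUNT(c.id) FROM authors p LEFT JOIN novels c ON c.author_id = p.id GROUP BY p.name

Result:
name    | COUNT(c.id)
--------+------------
Atwood  | 0          
Austen  | 2          
Borges  | 2          
Le Guin | 3          
Tolkien | 1          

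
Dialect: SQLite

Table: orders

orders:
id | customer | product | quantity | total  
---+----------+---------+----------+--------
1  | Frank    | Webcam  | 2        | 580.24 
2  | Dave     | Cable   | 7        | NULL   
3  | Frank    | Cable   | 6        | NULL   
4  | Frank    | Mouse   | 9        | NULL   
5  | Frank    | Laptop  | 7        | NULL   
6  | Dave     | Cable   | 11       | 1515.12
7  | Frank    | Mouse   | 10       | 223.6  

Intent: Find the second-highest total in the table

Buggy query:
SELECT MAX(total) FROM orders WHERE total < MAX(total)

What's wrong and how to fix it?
Bug: MAX(total) on the right of the comparison is an aggregate-in-WHERE error

Fix: Compute the overall MAX in a subquery, then take MAX of rows below it

Corrected query:
SELECT MAX(total) FROM orders WHERE total < (SELECT MAX(total) FROM orders)

Result:
MAX(total)
----------
580.24    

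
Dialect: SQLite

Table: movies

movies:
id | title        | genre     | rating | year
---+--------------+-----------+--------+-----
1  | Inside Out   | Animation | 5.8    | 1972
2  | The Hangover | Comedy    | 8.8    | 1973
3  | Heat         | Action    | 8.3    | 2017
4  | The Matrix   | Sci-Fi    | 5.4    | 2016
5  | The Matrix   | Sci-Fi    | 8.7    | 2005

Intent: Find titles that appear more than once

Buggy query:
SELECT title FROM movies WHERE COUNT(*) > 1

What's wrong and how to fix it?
Bug: WHERE can't reference COUNT(*); aggregates are computed after WHERE

Fix: GROUP BY title, then filter groups with HAVING COUNT(*) > 1

Corrected query:
SELECT title FROM movies GROUP BY title HAVING COUNT(*) > 1

Result:
title     
----------
The Matrix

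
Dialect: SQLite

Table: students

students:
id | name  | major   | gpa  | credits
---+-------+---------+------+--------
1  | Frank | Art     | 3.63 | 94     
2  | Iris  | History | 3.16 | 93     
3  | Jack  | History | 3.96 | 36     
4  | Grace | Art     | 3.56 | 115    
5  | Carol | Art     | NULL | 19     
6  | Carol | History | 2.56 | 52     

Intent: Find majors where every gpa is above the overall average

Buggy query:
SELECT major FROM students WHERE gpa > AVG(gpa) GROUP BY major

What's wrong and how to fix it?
Bug: WHERE evaluates per row before aggregation, so AVG() is unavailable

Fix: Use a subquery for AVG and a HAVING MIN(...) filter so the condition holds for every row in the group

Corrected query:
SELECT major FROM students GROUP BY major HAVING MIN(gpa) > (SELECT AVG(gpa) FROM students)

Result:
major
-----
Art  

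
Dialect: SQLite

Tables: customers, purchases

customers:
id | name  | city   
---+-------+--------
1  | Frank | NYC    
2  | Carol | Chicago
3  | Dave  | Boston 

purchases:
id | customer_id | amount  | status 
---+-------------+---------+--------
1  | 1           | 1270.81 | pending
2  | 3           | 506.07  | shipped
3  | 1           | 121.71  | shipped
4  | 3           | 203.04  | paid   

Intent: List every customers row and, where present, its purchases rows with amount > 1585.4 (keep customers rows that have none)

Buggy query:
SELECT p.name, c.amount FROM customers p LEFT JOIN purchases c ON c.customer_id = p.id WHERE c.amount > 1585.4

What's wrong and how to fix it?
Bug: A WHERE condition on the right-hand table after LEFT JOIN drops unmatched parents

Fix: Put 'c.amount > 1585.4' in the JOIN's ON clause instead of WHERE

Corrected query:
SELECT p.name, c.amount FROM customers p LEFT JOIN purchases c ON c.customer_id = p.id AND c.amount > 1585.4

Result:
name  | amount
------+-------
Frank | NULL  
Carol | NULL  
Dave  | NULL  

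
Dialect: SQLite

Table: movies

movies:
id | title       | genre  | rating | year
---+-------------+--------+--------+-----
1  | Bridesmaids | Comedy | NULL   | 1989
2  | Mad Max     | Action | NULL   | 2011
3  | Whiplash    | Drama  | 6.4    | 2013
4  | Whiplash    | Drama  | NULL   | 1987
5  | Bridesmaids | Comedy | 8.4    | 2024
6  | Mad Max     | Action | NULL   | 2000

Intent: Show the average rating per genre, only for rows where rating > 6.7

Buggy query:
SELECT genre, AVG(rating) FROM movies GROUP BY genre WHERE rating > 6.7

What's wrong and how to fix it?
Bug: Row-level WHERE must come before GROUP BY in the clause order

Fix: Move the WHERE clause before GROUP BY

Corrected query:
SELECT genre, AVG(rating) FROM movies WHERE rating > 6.7 GROUP BY genre

Result:
genre  | AVG(rating)
-------+------------
Comedy | 8.4        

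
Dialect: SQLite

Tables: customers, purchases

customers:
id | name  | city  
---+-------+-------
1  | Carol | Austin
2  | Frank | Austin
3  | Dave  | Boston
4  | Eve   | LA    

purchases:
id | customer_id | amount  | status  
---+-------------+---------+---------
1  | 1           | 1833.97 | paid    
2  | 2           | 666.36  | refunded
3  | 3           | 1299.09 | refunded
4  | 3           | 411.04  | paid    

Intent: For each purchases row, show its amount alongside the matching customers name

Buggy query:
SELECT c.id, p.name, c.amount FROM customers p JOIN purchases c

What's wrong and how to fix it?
Bug: Missing join condition: each purchases row is matched to all customers rows instead of just its own

Fix: Specify the join condition linking the foreign key to the parent id

Corrected query:
SELECT c.id, p.name, c.amount FROM customers p JOIN purchases c ON c.customer_id = p.id

Result:
id | name  | amount 
---+-------+--------
1  | Carol | 1833.97
2  | Frank | 666.36 
3  | Dave  | 1299.09
4  | Dave  | 411.04 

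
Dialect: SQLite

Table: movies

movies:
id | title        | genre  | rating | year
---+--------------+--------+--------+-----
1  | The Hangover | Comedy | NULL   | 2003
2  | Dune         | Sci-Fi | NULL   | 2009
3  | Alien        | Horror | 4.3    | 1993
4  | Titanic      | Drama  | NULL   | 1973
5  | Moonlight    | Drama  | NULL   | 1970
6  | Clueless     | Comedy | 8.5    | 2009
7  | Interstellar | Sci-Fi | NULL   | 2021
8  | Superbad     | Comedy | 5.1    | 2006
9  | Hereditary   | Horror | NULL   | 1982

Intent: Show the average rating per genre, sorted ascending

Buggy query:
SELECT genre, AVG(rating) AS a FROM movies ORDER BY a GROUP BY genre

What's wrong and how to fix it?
Bug: GROUP BY must precede ORDER BY

Fix: Move ORDER BY to the end, after GROUP BY

Corrected query:
SELECT genre, AVG(rating) AS a FROM movies GROUP BY genre ORDER BY a

Result:
genre  | a   
-------+-----
Drama  | NULL
Sci-Fi | NULL
Horror | 4.3 
Comedy | 6.8 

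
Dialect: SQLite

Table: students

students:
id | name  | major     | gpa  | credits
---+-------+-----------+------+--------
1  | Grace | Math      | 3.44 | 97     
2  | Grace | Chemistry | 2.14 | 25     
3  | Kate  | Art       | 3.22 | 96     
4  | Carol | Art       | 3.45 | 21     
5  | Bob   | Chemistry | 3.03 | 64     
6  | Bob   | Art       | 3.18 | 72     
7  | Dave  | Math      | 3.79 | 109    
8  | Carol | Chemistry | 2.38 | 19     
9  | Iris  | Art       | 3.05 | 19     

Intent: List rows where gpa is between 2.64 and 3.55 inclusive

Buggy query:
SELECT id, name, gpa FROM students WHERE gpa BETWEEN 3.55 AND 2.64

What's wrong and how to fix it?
Bug: The bounds are reversed; BETWEEN a AND b requires a <= b to match anything

Fix: Swap the bounds so the smaller value comes first

Corrected query:
SELECT id, name, gpa FROM students WHERE gpa BETWEEN 2.64 AND 3.55

Result:
id | name  | gpa 
---+-------+-----
1  | Grace | 3.44
3  | Kate  | 3.22
4  | Carol | 3.45
5  | Bob   | 3.03
6  | Bob   | 3.18
9  | Iris  | 3.05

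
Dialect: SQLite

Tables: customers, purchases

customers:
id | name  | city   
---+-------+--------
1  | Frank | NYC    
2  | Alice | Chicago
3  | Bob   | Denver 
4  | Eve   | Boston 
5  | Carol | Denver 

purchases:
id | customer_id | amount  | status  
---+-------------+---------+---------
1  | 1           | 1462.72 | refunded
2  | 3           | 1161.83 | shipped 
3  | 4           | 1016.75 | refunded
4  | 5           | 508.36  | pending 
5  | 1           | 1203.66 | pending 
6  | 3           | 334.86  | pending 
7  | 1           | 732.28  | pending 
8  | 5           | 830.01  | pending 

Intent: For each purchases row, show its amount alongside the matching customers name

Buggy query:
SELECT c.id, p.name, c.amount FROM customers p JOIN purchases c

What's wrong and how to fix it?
Bug: JOIN with no ON clause produces a cartesian product; every purchases row pairs with every customers row

Fix: Add ON c.customer_id = p.id to the JOIN

Corrected query:
SELECT c.id, p.name, c.amount FROM customers p JOIN purchases c ON c.customer_id = p.id

Result:
id | name  | amount 
---+-------+--------
1  | Frank | 1462.72
2  | Bob   | 1161.83
3  | Eve   | 1016.75
4  | Carol | 508.36 
5  | Frank | 1203.66
6  | Bob   | 334.86 
7  | Frank | 732.28 
8  | Carol | 830.01 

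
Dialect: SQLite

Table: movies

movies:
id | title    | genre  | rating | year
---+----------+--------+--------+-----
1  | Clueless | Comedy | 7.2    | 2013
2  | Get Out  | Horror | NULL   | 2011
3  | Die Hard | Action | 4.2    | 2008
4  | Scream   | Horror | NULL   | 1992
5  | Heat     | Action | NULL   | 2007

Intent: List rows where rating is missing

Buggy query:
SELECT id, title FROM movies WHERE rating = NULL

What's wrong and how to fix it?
Bug: '= NULL' is always unknown in SQL three-valued logic, so no rows match

Fix: Use IS NULL to test for NULL

Corrected query:
SELECT id, title FROM movies WHERE rating IS NULL

Result:
id | title  
---+--------
2  | Get Out
4  | Scream 
5  | Heat   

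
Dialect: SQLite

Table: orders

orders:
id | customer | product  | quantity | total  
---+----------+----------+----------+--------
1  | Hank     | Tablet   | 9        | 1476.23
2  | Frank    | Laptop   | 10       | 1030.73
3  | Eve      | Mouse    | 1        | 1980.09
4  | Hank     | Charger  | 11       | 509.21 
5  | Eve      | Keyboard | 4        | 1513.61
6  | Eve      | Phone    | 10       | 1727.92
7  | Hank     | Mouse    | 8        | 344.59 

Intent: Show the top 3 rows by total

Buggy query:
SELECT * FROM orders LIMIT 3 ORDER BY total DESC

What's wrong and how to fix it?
Bug: ORDER BY cannot follow LIMIT; LIMIT is the final clause

Fix: Swap the clauses: ORDER BY first, then LIMIT

Corrected query:
SELECT * FROM orders ORDER BY total DESC LIMIT 3

Result:
id | customer | product  | quantity | total  
---+----------+----------+----------+--------
3  | Eve      | Mouse    | 1        | 1980.09
6  | Eve      | Phone    | 10       | 1727.92
5  | Eve      | Keyboard | 4        | 1513.61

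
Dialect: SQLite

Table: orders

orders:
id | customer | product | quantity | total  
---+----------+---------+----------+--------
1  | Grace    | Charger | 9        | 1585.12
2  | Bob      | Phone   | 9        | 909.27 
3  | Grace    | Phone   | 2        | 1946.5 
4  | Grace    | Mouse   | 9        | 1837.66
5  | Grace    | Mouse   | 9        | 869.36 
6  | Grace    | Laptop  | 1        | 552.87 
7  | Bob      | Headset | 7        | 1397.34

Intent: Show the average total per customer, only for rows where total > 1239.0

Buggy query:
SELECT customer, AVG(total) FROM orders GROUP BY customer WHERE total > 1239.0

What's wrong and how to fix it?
Bug: WHERE cannot follow GROUP BY

Fix: Place WHERE between FROM and GROUP BY

Corrected query:
SELECT customer, AVG(total) FROM orders WHERE total > 1239.0 GROUP BY customer

Result:
customer | AVG(total)
---------+-----------
Bob      | 1397.34   
Grace    | 1789.76   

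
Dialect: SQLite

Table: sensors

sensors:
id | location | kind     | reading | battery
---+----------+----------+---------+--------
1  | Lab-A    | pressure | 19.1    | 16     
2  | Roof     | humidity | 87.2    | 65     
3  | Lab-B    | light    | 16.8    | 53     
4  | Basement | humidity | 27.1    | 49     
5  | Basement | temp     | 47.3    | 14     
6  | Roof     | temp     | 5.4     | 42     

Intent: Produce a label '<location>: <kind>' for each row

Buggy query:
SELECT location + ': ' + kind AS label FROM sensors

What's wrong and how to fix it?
Bug: SQLite uses || for string concatenation; + coerces text to numbers (yielding 0)

Fix: Replace + with || to concatenate text

Corrected query:
SELECT location || ': ' || kind AS label FROM sensors

Result:
label             
------------------
Lab-A: pressure   
Roof: humidity    
Lab-B: light      
Basement: humidity
Basement: temp    
Roof: temp        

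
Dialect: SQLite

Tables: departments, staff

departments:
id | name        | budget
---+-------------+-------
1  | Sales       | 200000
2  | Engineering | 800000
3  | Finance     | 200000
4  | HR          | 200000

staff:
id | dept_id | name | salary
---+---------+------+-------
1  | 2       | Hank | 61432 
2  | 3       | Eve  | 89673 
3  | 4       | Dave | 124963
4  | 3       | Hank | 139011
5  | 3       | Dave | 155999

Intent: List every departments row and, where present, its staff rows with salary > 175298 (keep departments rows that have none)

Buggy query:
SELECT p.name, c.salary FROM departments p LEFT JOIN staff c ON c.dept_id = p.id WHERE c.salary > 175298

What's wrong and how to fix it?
Bug: Filtering c.salary in WHERE discards the NULL rows produced by LEFT JOIN, turning it into an inner join

Fix: Put 'c.salary > 175298' in the JOIN's ON clause instead of WHERE

Corrected query:
SELECT p.name, c.salary FROM departments p LEFT JOIN staff c ON c.dept_id = p.id AND c.salary > 175298

Result:
name        | salary
------------+-------
Sales       | NULL  
Engineering | NULL  
Finance     | NULL  
HR          | NULL  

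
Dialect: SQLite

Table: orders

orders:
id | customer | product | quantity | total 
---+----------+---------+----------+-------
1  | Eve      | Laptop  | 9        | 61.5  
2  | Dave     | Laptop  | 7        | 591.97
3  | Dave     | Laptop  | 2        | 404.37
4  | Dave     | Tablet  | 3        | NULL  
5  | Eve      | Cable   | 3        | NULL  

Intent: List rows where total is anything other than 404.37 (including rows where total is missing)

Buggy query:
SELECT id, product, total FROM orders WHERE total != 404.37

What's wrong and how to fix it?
Bug: 'total != 404.37' is unknown when total is NULL, so NULL rows are silently excluded

Fix: Handle NULL separately with IS NULL alongside the inequality

Corrected query:
SELECT id, product, total FROM orders WHERE total != 404.37 OR total IS NULL

Result:
id | product | total 
---+---------+-------
1  | Laptop  | 61.5  
2  | Laptop  | 591.97
4  | Tablet  | NULL  
5  | Cable   | NULL  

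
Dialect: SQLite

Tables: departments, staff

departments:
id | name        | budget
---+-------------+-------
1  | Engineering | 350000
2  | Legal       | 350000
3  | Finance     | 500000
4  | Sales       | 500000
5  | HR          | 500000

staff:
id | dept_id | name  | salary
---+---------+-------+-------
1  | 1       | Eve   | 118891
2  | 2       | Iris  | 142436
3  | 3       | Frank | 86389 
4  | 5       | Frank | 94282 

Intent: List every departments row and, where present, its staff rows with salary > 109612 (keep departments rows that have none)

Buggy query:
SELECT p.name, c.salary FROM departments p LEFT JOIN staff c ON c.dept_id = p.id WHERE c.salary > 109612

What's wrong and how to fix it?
Bug: Filtering c.salary in WHERE discards the NULL rows produced by LEFT JOIN, turning it into an inner join

Fix: Move the right-table condition into the ON clause so unmatched parents are kept

Corrected query:
SELECT p.name, c.salary FROM departments p LEFT JOIN staff c ON c.dept_id = p.id AND c.salary > 109612

Result:
name        | salary
------------+-------
Engineering | 118891
Legal       | 142436
Finance     | NULL  
Sales       | NULL  
HR          | NULL  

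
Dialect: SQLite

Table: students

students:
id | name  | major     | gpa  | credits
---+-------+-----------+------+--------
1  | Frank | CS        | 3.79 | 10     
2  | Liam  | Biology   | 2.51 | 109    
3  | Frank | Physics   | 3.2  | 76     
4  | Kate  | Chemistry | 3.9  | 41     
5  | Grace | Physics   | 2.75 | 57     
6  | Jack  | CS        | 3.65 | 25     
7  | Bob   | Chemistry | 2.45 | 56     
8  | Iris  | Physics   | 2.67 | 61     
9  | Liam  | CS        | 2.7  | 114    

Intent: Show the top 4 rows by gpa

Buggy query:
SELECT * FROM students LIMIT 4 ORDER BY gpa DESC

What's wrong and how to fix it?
Bug: LIMIT must come after ORDER BY

Fix: Swap the clauses: ORDER BY first, then LIMIT

Corrected query:
SELECT * FROM students ORDER BY gpa DESC LIMIT 4

Result:
id | name  | major     | gpa  | credits
---+-------+-----------+------+--------
4  | Kate  | Chemistry | 3.9  | 41     
1  | Frank | CS        | 3.79 | 10     
6  | Jack  | CS        | 3.65 | 25     
3  | Frank | Physics   | 3.2  | 76     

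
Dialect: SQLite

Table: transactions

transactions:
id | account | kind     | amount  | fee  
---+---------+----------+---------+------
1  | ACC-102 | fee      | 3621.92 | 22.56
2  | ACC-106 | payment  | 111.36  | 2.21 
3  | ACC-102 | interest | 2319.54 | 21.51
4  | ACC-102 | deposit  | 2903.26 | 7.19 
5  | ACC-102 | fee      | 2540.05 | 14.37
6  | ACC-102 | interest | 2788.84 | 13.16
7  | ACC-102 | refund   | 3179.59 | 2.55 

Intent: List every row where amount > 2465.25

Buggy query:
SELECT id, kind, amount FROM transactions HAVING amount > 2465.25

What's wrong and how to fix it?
Bug: HAVING filters the output of aggregation, but this query has no GROUP BY and no aggregate functions, so SQLite rejects it (HAVING clause on a non-aggregate query); the condition here is per row

Fix: Replace HAVING with WHERE since the condition applies to individual rows

Corrected query:
SELECT id, kind, amount FROM transactions WHERE amount > 2465.25

Result:
id | kind     | amount 
---+----------+--------
1  | fee      | 3621.92
4  | deposit  | 2903.26
5  | fee      | 2540.05
6  | interest | 2788.84
7  | refund   | 3179.59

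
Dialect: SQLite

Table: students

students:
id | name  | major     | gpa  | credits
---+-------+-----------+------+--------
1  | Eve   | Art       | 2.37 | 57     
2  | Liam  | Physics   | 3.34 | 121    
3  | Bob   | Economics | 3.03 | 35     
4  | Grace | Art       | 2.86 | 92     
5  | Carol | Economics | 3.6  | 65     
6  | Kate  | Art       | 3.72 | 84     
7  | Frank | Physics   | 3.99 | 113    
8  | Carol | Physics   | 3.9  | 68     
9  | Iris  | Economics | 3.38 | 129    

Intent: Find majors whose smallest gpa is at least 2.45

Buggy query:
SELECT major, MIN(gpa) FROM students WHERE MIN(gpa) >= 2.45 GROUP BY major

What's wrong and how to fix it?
Bug: MIN() in WHERE is a misuse of aggregate

Fix: Use HAVING for the per-group MIN condition

Corrected query:
SELECT major, MIN(gpa) FROM students GROUP BY major HAVING MIN(gpa) >= 2.45

Result:
major     | MIN(gpa)
----------+---------
Economics | 3.03    
Physics   | 3.34    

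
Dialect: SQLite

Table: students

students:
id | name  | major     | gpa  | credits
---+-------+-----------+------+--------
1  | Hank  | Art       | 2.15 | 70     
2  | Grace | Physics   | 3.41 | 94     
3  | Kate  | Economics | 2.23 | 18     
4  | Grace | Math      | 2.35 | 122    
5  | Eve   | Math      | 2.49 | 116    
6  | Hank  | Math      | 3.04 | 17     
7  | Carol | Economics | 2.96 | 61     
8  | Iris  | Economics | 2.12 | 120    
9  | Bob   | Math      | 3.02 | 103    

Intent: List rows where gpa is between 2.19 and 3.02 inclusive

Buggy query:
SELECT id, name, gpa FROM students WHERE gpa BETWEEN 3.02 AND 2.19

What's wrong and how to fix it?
Bug: BETWEEN expects the lower bound first; with 3.02 AND 2.19 the range is empty

Fix: Write BETWEEN 2.19 AND 3.02

Corrected query:
SELECT id, name, gpa FROM students WHERE gpa BETWEEN 2.19 AND 3.02

Result:
id | name  | gpa 
---+-------+-----
3  | Kate  | 2.23
4  | Grace | 2.35
5  | Eve   | 2.49
7  | Carol | 2.96
9  | Bob   | 3.02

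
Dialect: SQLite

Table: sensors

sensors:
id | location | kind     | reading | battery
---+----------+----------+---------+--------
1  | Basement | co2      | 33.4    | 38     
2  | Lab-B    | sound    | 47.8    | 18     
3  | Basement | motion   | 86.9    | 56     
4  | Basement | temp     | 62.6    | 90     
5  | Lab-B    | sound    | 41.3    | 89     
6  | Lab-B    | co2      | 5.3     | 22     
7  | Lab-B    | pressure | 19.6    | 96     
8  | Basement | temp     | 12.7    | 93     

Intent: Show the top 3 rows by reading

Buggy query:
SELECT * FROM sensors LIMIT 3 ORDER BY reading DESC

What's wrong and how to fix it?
Bug: ORDER BY cannot follow LIMIT; LIMIT is the final clause

Fix: Sort with ORDER BY, then apply LIMIT

Corrected query:
SELECT * FROM sensors ORDER BY reading DESC LIMIT 3

Result:
id | location | kind   | reading | battery
---+----------+--------+---------+--------
3  | Basement | motion | 86.9    | 56     
4  | Basement | temp   | 62.6    | 90     
2  | Lab-B    | sound  | 47.8    | 18     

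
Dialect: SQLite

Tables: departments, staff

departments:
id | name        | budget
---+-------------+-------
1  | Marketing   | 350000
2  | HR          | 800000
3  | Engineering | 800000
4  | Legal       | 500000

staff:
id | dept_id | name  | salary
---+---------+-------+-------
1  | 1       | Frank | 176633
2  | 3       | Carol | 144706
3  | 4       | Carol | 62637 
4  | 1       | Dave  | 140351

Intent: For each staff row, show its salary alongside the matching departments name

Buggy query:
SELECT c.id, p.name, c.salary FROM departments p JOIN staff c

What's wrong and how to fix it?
Bug: JOIN with no ON clause produces a cartesian product; every staff row pairs with every departments row

Fix: Specify the join condition linking the foreign key to the parent id

Corrected query:
SELECT c.id, p.name, c.salary FROM departments p JOIN staff c ON c.dept_id = p.id

Result:
id | name        | salary
---+-------------+-------
1  | Marketing   | 176633
2  | Engineering | 144706
3  | Legal       | 62637 
4  | Marketing   | 140351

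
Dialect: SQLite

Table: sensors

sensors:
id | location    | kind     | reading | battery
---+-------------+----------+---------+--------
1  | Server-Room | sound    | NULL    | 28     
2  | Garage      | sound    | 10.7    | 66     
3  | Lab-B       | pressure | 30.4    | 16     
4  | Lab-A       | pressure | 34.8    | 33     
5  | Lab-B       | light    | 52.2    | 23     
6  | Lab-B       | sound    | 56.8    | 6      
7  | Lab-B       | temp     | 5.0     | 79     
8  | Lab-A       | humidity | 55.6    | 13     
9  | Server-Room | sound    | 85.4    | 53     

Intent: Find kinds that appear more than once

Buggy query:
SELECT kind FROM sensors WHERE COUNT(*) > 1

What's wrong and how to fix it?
Bug: WHERE can't reference COUNT(*); aggregates are computed after WHERE

Fix: Group first, then use HAVING for the count condition

Corrected query:
SELECT kind FROM sensors GROUP BY kind HAVING COUNT(*) > 1

Result:
kind    
--------
pressure
sound   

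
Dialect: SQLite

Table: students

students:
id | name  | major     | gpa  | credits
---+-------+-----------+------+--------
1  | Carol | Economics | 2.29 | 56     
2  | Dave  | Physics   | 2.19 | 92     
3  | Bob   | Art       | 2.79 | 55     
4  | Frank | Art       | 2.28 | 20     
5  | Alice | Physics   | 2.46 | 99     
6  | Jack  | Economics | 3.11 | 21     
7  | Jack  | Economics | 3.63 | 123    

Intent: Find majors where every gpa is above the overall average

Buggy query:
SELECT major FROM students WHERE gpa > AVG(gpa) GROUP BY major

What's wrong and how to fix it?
Bug: WHERE evaluates per row before aggregation, so AVG() is unavailable

Fix: Compute the overall average in a scalar subquery and compare each group's MIN against it in HAVING

Corrected query:
SELECT major FROM students GROUP BY major HAVING MIN(gpa) > (SELECT AVG(gpa) FROM students)

Result:
(no rows)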